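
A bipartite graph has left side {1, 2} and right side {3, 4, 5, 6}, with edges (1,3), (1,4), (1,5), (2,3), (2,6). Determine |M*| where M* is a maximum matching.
2 (matching: (1,5), (2,6); upper bound min(|L|,|R|) = min(2,4) = 2)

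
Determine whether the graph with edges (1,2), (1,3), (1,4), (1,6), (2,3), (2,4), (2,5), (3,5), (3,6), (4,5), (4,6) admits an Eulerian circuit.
No (2 vertices have odd degree: {5, 6}; Eulerian circuit requires 0)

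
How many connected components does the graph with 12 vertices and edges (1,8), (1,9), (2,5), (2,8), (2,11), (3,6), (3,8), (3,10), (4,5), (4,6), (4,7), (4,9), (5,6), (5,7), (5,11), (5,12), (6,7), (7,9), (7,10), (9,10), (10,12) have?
1 (components: {1, 2, 3, 4, 5, 6, 7, 8, 9, 10, 11, 12})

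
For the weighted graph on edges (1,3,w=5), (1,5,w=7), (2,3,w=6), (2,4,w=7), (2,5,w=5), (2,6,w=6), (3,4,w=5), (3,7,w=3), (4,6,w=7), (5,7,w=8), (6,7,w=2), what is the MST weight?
26 (MST edges: (1,3,w=5), (2,3,w=6), (2,5,w=5), (3,4,w=5), (3,7,w=3), (6,7,w=2); sum of weights 5 + 6 + 5 + 5 + 3 + 2 = 26)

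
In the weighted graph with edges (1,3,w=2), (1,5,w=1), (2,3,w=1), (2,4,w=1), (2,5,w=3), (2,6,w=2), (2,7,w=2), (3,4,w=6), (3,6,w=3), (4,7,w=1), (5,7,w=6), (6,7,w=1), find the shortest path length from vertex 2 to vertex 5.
3 (path: 2 -> 5; weights 3 = 3)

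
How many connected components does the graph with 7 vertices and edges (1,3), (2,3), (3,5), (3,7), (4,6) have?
2 (components: {1, 2, 3, 5, 7}, {4, 6})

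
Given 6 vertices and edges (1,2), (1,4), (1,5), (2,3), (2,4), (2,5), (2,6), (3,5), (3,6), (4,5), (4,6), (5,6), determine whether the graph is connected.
Yes (BFS from 1 visits [1, 2, 4, 5, 3, 6] — all 6 vertices reached)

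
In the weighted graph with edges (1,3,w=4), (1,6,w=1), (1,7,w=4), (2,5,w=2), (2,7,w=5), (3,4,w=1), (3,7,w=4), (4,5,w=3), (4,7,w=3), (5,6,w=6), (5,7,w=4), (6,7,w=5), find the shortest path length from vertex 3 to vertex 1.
4 (path: 3 -> 1; weights 4 = 4)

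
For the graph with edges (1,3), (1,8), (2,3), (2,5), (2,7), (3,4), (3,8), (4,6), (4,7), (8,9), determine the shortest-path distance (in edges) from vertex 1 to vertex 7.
3 (path: 1 -> 3 -> 2 -> 7, 3 edges)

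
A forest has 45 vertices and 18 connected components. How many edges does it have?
27 (Each of the 18 component trees on V_i vertices has V_i - 1 edges; summing gives V - C = 45 - 18 = 27)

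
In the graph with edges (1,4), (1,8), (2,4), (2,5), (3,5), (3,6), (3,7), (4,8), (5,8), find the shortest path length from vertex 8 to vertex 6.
3 (path: 8 -> 5 -> 3 -> 6, 3 edges)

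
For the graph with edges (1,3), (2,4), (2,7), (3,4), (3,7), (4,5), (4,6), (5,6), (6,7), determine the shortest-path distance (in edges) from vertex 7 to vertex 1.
2 (path: 7 -> 3 -> 1, 2 edges)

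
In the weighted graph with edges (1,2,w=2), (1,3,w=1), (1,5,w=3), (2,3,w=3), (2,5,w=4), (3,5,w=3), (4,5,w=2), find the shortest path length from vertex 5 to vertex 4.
2 (path: 5 -> 4; weights 2 = 2)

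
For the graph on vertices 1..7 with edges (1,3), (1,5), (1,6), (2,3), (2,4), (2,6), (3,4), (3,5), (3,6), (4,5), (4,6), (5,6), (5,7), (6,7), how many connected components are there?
1 (components: {1, 2, 3, 4, 5, 6, 7})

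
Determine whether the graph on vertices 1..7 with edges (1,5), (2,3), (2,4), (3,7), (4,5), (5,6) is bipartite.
Yes. Partition: {1, 3, 4, 6}, {2, 5, 7}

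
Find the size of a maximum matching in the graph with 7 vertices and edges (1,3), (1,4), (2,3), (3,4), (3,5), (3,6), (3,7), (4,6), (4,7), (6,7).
3 (matching: (1,4), (3,5), (6,7); upper bound floor(n/2) = floor(7/2) = 3)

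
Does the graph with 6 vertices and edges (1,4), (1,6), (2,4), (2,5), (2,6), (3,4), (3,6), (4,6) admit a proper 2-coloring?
No (odd cycle of length 3: 6 -> 1 -> 4 -> 6)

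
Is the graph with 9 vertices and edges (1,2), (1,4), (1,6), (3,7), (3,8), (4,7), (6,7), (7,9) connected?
No, it has 2 components: {1, 2, 3, 4, 6, 7, 8, 9}, {5}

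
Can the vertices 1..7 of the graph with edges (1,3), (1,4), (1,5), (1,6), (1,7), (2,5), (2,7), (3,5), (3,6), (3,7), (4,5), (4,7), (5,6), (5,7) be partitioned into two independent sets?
No (odd cycle of length 3: 4 -> 1 -> 5 -> 4)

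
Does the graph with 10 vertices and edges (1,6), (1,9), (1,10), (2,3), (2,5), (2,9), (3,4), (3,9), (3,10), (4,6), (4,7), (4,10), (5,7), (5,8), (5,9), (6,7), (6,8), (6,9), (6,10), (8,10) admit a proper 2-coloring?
No (odd cycle of length 3: 6 -> 1 -> 9 -> 6)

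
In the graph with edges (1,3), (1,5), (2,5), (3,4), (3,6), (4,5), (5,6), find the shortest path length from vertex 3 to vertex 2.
3 (path: 3 -> 4 -> 5 -> 2, 3 edges)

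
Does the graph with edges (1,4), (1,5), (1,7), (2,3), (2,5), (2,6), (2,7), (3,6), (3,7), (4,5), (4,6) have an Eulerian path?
No (6 vertices have odd degree: {1, 3, 4, 5, 6, 7}; Eulerian path requires 0 or 2)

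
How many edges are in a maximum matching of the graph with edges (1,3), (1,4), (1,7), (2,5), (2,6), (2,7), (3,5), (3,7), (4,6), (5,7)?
3 (matching: (1,7), (3,5), (4,6); upper bound floor(n/2) = floor(7/2) = 3)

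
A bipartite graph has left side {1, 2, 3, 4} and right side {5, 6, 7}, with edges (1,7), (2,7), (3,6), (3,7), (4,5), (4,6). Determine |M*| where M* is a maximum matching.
3 (matching: (1,7), (3,6), (4,5); upper bound min(|L|,|R|) = min(4,3) = 3)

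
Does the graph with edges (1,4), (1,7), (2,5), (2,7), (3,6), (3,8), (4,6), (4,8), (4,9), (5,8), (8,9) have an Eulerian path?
Yes — and in fact it has an Eulerian circuit (the graph is connected and all 9 vertices have even degree)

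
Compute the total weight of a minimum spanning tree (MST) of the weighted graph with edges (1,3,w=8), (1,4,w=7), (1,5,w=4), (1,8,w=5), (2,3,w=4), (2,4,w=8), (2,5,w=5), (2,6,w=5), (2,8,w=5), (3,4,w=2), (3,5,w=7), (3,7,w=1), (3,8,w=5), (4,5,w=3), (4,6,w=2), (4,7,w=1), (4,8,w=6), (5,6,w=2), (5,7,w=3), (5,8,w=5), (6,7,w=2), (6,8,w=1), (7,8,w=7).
15 (MST edges: (1,5,w=4), (2,3,w=4), (3,7,w=1), (4,6,w=2), (4,7,w=1), (5,6,w=2), (6,8,w=1); sum of weights 4 + 4 + 1 + 2 + 1 + 2 + 1 = 15)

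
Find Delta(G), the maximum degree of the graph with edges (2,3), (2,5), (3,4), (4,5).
2 (attained at vertices 2, 3, 4, 5)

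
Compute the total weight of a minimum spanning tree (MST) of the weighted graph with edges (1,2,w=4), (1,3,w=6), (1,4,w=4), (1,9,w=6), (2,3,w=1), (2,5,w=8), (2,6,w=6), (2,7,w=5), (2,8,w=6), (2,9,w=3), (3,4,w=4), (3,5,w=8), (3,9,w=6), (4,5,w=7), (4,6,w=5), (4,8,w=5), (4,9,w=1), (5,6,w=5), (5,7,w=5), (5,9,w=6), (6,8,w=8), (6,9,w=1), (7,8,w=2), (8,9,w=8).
22 (MST edges: (1,4,w=4), (2,3,w=1), (2,7,w=5), (2,9,w=3), (4,9,w=1), (5,6,w=5), (6,9,w=1), (7,8,w=2); sum of weights 4 + 1 + 5 + 3 + 1 + 5 + 1 + 2 = 22)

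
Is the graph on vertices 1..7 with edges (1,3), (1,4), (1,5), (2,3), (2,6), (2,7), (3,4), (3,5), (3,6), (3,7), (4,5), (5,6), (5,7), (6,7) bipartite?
No (odd cycle of length 3: 5 -> 1 -> 3 -> 5)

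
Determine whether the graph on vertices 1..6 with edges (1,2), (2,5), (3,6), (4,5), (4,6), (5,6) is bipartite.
No (odd cycle of length 3: 6 -> 5 -> 4 -> 6)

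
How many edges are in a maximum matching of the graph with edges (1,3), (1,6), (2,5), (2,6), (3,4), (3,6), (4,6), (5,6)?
3 (matching: (1,3), (2,5), (4,6); upper bound floor(n/2) = floor(6/2) = 3)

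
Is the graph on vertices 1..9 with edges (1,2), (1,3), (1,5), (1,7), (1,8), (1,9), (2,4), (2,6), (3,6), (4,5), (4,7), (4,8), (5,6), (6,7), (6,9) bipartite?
Yes. Partition: {1, 4, 6}, {2, 3, 5, 7, 8, 9}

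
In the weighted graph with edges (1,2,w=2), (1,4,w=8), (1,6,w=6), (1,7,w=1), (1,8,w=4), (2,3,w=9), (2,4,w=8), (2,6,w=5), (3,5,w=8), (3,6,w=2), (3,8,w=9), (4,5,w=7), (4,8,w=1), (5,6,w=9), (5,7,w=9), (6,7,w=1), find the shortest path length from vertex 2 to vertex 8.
6 (path: 2 -> 1 -> 8; weights 2 + 4 = 6)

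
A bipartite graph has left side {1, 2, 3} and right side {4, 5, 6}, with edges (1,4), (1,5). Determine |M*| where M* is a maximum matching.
1 (matching: (1,5); upper bound min(|L|,|R|) = min(3,3) = 3)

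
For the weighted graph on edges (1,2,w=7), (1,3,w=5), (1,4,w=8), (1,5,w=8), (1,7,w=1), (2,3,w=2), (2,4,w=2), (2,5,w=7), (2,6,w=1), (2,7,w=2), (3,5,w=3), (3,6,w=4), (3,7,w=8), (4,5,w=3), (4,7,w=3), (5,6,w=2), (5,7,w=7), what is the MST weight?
10 (MST edges: (1,7,w=1), (2,3,w=2), (2,4,w=2), (2,6,w=1), (2,7,w=2), (5,6,w=2); sum of weights 1 + 2 + 2 + 1 + 2 + 2 = 10)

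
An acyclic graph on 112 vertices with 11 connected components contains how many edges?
101 (Each of the 11 component trees on V_i vertices has V_i - 1 edges; summing gives V - C = 112 - 11 = 101)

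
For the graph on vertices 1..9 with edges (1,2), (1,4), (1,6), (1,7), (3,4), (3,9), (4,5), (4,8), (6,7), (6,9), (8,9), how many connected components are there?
1 (components: {1, 2, 3, 4, 5, 6, 7, 8, 9})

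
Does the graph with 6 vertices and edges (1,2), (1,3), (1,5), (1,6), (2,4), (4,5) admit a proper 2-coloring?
Yes. Partition: {1, 4}, {2, 3, 5, 6}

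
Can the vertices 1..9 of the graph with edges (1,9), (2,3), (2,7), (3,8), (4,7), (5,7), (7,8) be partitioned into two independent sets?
Yes. Partition: {1, 2, 4, 5, 6, 8}, {3, 7, 9}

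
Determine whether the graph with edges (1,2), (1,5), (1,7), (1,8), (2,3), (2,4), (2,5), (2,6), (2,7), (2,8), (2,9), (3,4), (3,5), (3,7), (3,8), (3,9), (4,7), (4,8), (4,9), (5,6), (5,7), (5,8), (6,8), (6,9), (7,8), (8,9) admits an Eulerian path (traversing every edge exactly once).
Yes (the graph is connected and exactly 2 vertices have odd degree: {4, 9}; any Eulerian path must start and end at those)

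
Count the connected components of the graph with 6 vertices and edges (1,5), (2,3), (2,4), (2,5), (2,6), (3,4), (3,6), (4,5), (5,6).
1 (components: {1, 2, 3, 4, 5, 6})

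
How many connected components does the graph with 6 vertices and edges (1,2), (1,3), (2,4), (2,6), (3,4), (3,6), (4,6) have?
2 (components: {1, 2, 3, 4, 6}, {5})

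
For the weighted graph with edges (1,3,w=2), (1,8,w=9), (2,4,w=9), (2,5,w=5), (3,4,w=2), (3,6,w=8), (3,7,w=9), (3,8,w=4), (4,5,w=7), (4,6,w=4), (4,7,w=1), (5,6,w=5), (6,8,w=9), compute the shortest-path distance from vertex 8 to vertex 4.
6 (path: 8 -> 3 -> 4; weights 4 + 2 = 6)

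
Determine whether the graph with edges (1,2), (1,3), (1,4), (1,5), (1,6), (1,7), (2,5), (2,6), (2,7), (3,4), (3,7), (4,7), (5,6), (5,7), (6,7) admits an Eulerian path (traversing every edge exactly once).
Yes (the graph is connected and exactly 2 vertices have odd degree: {3, 4}; any Eulerian path must start and end at those)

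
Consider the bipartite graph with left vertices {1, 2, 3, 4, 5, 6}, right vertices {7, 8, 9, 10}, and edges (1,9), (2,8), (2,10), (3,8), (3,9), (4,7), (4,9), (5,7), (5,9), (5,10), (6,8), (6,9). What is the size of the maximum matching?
4 (matching: (1,9), (2,10), (3,8), (4,7); upper bound min(|L|,|R|) = min(6,4) = 4)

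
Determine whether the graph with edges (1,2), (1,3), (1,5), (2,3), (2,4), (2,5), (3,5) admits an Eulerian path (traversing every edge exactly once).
No (4 vertices have odd degree: {1, 3, 4, 5}; Eulerian path requires 0 or 2)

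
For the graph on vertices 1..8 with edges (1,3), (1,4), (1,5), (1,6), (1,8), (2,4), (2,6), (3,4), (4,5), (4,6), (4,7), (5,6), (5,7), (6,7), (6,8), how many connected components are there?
1 (components: {1, 2, 3, 4, 5, 6, 7, 8})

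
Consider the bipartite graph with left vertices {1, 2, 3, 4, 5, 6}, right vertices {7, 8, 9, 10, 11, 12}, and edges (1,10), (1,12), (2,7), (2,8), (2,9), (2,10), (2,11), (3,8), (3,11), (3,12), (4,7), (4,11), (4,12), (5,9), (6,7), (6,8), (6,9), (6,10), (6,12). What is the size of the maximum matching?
6 (matching: (1,12), (2,11), (3,8), (4,7), (5,9), (6,10); upper bound min(|L|,|R|) = min(6,6) = 6)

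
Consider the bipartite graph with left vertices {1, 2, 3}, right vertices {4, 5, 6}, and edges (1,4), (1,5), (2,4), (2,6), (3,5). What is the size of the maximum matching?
3 (matching: (1,4), (2,6), (3,5); upper bound min(|L|,|R|) = min(3,3) = 3)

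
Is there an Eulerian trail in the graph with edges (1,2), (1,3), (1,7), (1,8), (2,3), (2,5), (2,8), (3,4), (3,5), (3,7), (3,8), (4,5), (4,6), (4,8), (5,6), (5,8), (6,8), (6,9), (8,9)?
Yes (the graph is connected and exactly 2 vertices have odd degree: {5, 8}; any Eulerian path must start and end at those)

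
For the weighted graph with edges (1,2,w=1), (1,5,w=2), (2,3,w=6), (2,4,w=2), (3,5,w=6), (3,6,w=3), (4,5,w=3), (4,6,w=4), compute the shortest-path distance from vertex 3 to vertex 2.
6 (path: 3 -> 2; weights 6 = 6)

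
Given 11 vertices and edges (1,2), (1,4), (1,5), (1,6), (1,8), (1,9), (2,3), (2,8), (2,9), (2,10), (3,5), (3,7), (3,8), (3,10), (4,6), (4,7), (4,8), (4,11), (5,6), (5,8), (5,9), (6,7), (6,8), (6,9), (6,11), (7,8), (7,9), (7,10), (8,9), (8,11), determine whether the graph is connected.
Yes (BFS from 1 visits [1, 2, 4, 5, 6, 8, 9, 3, 10, 7, 11] — all 11 vertices reached)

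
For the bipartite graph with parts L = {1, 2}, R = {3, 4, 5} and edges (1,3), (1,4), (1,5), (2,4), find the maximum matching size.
2 (matching: (1,5), (2,4); upper bound min(|L|,|R|) = min(2,3) = 2)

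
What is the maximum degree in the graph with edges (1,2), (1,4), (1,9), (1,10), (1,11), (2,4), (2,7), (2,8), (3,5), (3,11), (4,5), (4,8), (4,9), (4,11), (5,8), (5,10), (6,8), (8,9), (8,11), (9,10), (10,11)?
6 (attained at vertices 4, 8)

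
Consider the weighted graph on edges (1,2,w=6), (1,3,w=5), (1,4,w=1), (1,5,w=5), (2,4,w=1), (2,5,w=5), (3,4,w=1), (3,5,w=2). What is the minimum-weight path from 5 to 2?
4 (path: 5 -> 3 -> 4 -> 2; weights 2 + 1 + 1 = 4)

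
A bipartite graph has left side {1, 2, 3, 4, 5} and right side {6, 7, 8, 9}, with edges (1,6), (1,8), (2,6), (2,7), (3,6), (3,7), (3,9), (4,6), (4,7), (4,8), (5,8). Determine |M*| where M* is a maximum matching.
4 (matching: (1,8), (2,7), (3,9), (4,6); upper bound min(|L|,|R|) = min(5,4) = 4)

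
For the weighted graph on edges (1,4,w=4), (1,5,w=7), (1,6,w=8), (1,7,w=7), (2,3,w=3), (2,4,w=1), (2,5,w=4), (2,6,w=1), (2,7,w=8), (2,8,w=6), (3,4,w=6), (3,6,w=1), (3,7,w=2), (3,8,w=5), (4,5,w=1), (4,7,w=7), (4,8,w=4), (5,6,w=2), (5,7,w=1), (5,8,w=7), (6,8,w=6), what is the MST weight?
13 (MST edges: (1,4,w=4), (2,4,w=1), (2,6,w=1), (3,6,w=1), (4,5,w=1), (4,8,w=4), (5,7,w=1); sum of weights 4 + 1 + 1 + 1 + 1 + 4 + 1 = 13)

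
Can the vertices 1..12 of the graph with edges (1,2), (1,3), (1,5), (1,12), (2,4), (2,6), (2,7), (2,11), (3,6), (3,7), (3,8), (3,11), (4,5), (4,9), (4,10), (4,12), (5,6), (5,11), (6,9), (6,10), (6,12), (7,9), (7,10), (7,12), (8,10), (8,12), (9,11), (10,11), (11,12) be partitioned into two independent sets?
Yes. Partition: {1, 4, 6, 7, 8, 11}, {2, 3, 5, 9, 10, 12}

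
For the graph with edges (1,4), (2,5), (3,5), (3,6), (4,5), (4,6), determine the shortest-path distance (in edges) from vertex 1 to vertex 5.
2 (path: 1 -> 4 -> 5, 2 edges)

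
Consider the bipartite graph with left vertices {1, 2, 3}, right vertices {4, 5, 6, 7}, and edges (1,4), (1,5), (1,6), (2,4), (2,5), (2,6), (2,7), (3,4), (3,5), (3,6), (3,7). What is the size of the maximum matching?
3 (matching: (1,6), (2,7), (3,5); upper bound min(|L|,|R|) = min(3,4) = 3)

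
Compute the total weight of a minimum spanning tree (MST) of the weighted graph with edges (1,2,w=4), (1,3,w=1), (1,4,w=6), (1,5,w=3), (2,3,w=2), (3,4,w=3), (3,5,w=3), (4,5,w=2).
8 (MST edges: (1,3,w=1), (1,5,w=3), (2,3,w=2), (4,5,w=2); sum of weights 1 + 3 + 2 + 2 = 8)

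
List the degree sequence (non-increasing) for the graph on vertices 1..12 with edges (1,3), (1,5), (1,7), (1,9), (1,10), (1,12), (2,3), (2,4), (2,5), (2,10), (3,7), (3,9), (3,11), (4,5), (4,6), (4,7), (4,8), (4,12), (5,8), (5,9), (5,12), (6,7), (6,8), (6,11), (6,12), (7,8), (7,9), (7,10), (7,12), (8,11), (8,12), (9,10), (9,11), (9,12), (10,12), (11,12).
[9, 8, 7, 6, 6, 6, 6, 5, 5, 5, 5, 4] (degrees: deg(1)=6, deg(2)=4, deg(3)=5, deg(4)=6, deg(5)=6, deg(6)=5, deg(7)=8, deg(8)=6, deg(9)=7, deg(10)=5, deg(11)=5, deg(12)=9)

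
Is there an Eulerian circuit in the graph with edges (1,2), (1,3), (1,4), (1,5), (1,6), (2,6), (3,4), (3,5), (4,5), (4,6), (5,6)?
No (2 vertices have odd degree: {1, 3}; Eulerian circuit requires 0)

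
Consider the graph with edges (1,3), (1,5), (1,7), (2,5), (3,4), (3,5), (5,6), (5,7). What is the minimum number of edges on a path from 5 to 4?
2 (path: 5 -> 3 -> 4, 2 edges)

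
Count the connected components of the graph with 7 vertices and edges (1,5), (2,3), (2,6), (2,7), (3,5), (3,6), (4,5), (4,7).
1 (components: {1, 2, 3, 4, 5, 6, 7})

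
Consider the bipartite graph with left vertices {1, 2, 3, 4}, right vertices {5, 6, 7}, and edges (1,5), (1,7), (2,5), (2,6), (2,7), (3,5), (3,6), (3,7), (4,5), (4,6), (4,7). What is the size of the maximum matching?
3 (matching: (1,7), (2,6), (3,5); upper bound min(|L|,|R|) = min(4,3) = 3)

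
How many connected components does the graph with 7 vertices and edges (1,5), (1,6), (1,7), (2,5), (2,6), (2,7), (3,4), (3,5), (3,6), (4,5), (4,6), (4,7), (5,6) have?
1 (components: {1, 2, 3, 4, 5, 6, 7})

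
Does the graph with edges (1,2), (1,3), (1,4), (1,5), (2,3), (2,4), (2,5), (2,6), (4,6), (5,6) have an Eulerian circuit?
No (4 vertices have odd degree: {2, 4, 5, 6}; Eulerian circuit requires 0)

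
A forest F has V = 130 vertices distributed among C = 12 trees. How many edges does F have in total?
118 (Each of the 12 component trees on V_i vertices has V_i - 1 edges; summing gives V - C = 130 - 12 = 118)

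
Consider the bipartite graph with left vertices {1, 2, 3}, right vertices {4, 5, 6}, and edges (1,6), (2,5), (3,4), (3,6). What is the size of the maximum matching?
3 (matching: (1,6), (2,5), (3,4); upper bound min(|L|,|R|) = min(3,3) = 3)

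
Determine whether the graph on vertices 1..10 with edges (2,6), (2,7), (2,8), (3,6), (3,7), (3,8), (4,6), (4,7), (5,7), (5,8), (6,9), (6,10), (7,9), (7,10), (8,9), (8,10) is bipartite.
Yes. Partition: {1, 2, 3, 4, 5, 9, 10}, {6, 7, 8}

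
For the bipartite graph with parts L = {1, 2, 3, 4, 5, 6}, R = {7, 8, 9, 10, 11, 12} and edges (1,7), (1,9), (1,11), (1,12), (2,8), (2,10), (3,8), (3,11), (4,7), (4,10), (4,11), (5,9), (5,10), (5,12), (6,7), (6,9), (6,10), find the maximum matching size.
6 (matching: (1,12), (2,10), (3,8), (4,11), (5,9), (6,7); upper bound min(|L|,|R|) = min(6,6) = 6)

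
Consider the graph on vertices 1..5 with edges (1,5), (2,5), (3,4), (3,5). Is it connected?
Yes (BFS from 1 visits [1, 5, 2, 3, 4] — all 5 vertices reached)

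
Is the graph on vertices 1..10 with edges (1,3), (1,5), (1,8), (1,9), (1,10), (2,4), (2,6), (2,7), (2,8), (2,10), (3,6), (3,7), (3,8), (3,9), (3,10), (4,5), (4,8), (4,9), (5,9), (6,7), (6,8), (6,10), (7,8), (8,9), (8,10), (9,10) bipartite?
No (odd cycle of length 3: 10 -> 1 -> 8 -> 10)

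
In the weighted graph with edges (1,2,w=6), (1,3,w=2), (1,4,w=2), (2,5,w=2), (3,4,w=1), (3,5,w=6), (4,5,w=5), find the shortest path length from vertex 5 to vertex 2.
2 (path: 5 -> 2; weights 2 = 2)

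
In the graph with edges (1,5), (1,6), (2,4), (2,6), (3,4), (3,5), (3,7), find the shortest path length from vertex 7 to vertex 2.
3 (path: 7 -> 3 -> 4 -> 2, 3 edges)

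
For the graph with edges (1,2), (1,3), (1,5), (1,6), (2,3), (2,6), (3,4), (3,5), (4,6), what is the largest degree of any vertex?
4 (attained at vertices 1, 3)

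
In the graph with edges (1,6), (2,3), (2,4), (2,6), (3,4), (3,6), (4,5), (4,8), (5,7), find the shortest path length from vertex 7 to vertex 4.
2 (path: 7 -> 5 -> 4, 2 edges)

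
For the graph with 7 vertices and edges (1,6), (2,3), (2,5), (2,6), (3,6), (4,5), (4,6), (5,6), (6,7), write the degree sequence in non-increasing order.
[6, 3, 3, 2, 2, 1, 1] (degrees: deg(1)=1, deg(2)=3, deg(3)=2, deg(4)=2, deg(5)=3, deg(6)=6, deg(7)=1)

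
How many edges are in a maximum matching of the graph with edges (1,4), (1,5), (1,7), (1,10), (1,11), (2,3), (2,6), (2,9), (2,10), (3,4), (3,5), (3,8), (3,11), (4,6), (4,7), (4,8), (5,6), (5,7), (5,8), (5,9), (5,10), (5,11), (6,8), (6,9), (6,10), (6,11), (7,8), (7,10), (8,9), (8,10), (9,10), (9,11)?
5 (matching: (1,7), (2,6), (3,11), (5,10), (8,9); upper bound floor(n/2) = floor(11/2) = 5)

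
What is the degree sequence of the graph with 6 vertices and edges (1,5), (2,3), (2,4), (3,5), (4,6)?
[2, 2, 2, 2, 1, 1] (degrees: deg(1)=1, deg(2)=2, deg(3)=2, deg(4)=2, deg(5)=2, deg(6)=1)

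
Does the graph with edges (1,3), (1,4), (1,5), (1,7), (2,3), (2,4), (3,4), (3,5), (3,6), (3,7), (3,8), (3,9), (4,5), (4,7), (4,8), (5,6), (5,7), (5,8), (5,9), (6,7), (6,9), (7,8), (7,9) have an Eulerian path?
Yes (the graph is connected and exactly 2 vertices have odd degree: {5, 7}; any Eulerian path must start and end at those)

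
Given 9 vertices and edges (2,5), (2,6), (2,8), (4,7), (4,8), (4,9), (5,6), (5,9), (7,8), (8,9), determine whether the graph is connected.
No, it has 3 components: {1}, {2, 4, 5, 6, 7, 8, 9}, {3}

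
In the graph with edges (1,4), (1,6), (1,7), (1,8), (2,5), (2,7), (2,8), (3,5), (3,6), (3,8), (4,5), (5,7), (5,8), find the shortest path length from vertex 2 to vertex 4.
2 (path: 2 -> 5 -> 4, 2 edges)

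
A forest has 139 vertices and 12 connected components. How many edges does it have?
127 (Each of the 12 component trees on V_i vertices has V_i - 1 edges; summing gives V - C = 139 - 12 = 127)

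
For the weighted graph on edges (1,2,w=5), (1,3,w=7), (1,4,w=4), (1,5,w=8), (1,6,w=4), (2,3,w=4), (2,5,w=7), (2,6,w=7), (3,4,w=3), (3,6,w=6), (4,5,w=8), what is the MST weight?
22 (MST edges: (1,4,w=4), (1,6,w=4), (2,3,w=4), (2,5,w=7), (3,4,w=3); sum of weights 4 + 4 + 4 + 7 + 3 = 22)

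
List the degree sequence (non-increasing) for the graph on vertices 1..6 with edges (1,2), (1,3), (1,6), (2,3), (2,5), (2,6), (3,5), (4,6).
[4, 3, 3, 3, 2, 1] (degrees: deg(1)=3, deg(2)=4, deg(3)=3, deg(4)=1, deg(5)=2, deg(6)=3)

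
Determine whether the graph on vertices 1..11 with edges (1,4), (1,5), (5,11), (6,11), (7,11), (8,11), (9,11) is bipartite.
Yes. Partition: {1, 2, 3, 10, 11}, {4, 5, 6, 7, 8, 9}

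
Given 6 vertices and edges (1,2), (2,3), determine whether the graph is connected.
No, it has 4 components: {1, 2, 3}, {4}, {5}, {6}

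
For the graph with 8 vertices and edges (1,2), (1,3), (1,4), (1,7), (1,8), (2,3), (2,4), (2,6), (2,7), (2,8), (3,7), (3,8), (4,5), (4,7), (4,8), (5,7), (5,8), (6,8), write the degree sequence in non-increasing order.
[6, 6, 5, 5, 5, 4, 3, 2] (degrees: deg(1)=5, deg(2)=6, deg(3)=4, deg(4)=5, deg(5)=3, deg(6)=2, deg(7)=5, deg(8)=6)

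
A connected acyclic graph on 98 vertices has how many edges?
97 (A tree on V vertices has V - 1 edges, so 98 - 1 = 97)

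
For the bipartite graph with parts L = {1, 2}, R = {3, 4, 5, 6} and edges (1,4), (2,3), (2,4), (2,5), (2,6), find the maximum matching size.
2 (matching: (1,4), (2,6); upper bound min(|L|,|R|) = min(2,4) = 2)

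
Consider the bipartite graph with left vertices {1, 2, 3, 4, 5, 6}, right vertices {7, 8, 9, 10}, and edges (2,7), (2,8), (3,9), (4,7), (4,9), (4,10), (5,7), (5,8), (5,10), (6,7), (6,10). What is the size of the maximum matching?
4 (matching: (2,8), (3,9), (4,10), (5,7); upper bound min(|L|,|R|) = min(6,4) = 4)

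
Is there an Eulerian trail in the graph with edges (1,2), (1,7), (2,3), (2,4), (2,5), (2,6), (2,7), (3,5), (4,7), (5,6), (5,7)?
Yes — and in fact it has an Eulerian circuit (the graph is connected and all 7 vertices have even degree)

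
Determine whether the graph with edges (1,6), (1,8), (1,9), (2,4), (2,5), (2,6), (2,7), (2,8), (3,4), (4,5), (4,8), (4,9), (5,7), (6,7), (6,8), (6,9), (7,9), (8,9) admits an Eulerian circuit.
No (8 vertices have odd degree: {1, 2, 3, 4, 5, 6, 8, 9}; Eulerian circuit requires 0)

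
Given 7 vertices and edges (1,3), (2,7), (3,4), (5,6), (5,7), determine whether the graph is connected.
No, it has 2 components: {1, 3, 4}, {2, 5, 6, 7}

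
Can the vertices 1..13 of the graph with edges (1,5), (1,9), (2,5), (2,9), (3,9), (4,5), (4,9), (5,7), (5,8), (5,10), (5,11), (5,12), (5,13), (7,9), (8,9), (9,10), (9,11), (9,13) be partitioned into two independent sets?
Yes. Partition: {1, 2, 3, 4, 6, 7, 8, 10, 11, 12, 13}, {5, 9}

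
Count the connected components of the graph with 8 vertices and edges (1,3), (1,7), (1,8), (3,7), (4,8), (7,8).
4 (components: {1, 3, 4, 7, 8}, {2}, {5}, {6})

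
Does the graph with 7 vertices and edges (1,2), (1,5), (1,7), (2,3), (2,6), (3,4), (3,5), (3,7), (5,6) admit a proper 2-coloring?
Yes. Partition: {1, 3, 6}, {2, 4, 5, 7}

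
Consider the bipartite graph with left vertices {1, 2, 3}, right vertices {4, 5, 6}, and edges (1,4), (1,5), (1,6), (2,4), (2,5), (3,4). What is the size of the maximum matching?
3 (matching: (1,6), (2,5), (3,4); upper bound min(|L|,|R|) = min(3,3) = 3)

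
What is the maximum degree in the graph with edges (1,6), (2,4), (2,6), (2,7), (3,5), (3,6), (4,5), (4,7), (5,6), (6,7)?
5 (attained at vertex 6)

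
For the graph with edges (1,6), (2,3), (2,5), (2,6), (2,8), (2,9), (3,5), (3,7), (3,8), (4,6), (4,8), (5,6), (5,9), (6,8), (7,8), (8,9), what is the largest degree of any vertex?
6 (attained at vertex 8)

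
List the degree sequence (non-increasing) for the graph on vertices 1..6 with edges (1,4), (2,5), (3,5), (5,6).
[3, 1, 1, 1, 1, 1] (degrees: deg(1)=1, deg(2)=1, deg(3)=1, deg(4)=1, deg(5)=3, deg(6)=1)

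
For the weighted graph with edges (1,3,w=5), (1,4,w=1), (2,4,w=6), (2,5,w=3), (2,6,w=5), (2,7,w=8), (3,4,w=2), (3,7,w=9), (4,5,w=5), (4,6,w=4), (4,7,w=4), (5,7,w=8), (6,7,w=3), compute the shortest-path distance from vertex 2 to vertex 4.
6 (path: 2 -> 4; weights 6 = 6)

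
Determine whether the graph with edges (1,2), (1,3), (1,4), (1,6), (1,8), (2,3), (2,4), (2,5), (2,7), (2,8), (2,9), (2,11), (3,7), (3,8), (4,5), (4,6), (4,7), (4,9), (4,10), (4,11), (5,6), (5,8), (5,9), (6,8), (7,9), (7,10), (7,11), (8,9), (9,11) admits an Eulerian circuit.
No (2 vertices have odd degree: {1, 5}; Eulerian circuit requires 0)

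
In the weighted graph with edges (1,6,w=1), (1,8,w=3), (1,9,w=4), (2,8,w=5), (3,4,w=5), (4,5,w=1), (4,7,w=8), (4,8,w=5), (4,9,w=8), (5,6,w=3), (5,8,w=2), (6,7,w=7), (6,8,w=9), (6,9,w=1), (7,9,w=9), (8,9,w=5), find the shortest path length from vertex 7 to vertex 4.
8 (path: 7 -> 4; weights 8 = 8)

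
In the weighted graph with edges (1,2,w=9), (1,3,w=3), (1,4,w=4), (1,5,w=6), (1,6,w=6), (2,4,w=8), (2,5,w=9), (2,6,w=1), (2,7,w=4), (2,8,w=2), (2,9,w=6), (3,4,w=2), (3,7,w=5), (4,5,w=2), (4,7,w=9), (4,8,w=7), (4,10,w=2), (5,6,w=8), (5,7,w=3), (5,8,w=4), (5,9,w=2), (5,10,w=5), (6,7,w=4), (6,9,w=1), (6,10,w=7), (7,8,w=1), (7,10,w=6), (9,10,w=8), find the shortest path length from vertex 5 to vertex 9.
2 (path: 5 -> 9; weights 2 = 2)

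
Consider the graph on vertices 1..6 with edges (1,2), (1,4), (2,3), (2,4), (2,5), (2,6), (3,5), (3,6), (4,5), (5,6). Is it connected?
Yes (BFS from 1 visits [1, 2, 4, 3, 5, 6] — all 6 vertices reached)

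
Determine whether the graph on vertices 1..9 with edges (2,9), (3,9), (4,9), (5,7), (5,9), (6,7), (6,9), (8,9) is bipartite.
Yes. Partition: {1, 2, 3, 4, 5, 6, 8}, {7, 9}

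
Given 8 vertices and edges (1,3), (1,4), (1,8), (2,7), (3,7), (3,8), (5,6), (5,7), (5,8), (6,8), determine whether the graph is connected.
Yes (BFS from 1 visits [1, 3, 4, 8, 7, 5, 6, 2] — all 8 vertices reached)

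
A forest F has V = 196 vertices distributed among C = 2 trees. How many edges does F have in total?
194 (Each of the 2 component trees on V_i vertices has V_i - 1 edges; summing gives V - C = 196 - 2 = 194)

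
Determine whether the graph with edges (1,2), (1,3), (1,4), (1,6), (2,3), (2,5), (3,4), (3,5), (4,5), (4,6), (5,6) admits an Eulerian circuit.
No (2 vertices have odd degree: {2, 6}; Eulerian circuit requires 0)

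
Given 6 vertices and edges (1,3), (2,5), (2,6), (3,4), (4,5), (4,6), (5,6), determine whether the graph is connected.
Yes (BFS from 1 visits [1, 3, 4, 5, 6, 2] — all 6 vertices reached)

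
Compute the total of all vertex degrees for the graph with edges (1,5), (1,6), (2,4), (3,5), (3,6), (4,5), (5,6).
14 (handshake: sum of degrees = 2|E| = 2 x 7 = 14)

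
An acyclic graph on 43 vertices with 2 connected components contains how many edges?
41 (Each of the 2 component trees on V_i vertices has V_i - 1 edges; summing gives V - C = 43 - 2 = 41)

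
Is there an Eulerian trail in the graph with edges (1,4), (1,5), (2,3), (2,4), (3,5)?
Yes — and in fact it has an Eulerian circuit (the graph is connected and all 5 vertices have even degree)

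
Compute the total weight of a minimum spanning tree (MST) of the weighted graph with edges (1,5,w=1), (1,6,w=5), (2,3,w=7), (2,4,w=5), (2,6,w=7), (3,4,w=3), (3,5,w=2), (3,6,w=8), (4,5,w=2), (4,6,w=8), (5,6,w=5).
15 (MST edges: (1,5,w=1), (1,6,w=5), (2,4,w=5), (3,5,w=2), (4,5,w=2); sum of weights 1 + 5 + 5 + 2 + 2 = 15)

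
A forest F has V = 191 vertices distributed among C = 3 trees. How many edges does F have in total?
188 (Each of the 3 component trees on V_i vertices has V_i - 1 edges; summing gives V - C = 191 - 3 = 188)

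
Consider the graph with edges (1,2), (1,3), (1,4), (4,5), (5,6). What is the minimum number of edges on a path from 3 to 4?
2 (path: 3 -> 1 -> 4, 2 edges)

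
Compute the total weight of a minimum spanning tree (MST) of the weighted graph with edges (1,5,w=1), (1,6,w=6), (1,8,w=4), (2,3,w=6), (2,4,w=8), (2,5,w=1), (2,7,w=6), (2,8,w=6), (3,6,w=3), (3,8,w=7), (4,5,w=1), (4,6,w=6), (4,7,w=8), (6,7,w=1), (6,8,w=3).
14 (MST edges: (1,5,w=1), (1,8,w=4), (2,5,w=1), (3,6,w=3), (4,5,w=1), (6,7,w=1), (6,8,w=3); sum of weights 1 + 4 + 1 + 3 + 1 + 1 + 3 = 14)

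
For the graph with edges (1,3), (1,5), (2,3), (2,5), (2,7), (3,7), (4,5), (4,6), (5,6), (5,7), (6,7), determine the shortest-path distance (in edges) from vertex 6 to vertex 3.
2 (path: 6 -> 7 -> 3, 2 edges)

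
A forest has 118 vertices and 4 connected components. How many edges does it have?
114 (Each of the 4 component trees on V_i vertices has V_i - 1 edges; summing gives V - C = 118 - 4 = 114)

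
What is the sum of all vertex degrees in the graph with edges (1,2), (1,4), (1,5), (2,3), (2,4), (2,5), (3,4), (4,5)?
16 (handshake: sum of degrees = 2|E| = 2 x 8 = 16)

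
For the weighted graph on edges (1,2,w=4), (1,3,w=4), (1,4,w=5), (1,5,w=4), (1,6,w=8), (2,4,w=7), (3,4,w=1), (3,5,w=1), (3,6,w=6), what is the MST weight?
16 (MST edges: (1,2,w=4), (1,3,w=4), (3,4,w=1), (3,5,w=1), (3,6,w=6); sum of weights 4 + 4 + 1 + 1 + 6 = 16)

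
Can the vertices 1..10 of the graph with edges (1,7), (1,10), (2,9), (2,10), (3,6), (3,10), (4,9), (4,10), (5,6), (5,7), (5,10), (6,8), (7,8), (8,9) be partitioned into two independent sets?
Yes. Partition: {1, 2, 3, 4, 5, 8}, {6, 7, 9, 10}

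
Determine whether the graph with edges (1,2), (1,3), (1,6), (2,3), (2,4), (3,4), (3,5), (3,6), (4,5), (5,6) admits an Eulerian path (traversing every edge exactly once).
No (6 vertices have odd degree: {1, 2, 3, 4, 5, 6}; Eulerian path requires 0 or 2)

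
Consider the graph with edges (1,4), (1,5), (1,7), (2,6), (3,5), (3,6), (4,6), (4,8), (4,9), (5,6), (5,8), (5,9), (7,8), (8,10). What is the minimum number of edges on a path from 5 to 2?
2 (path: 5 -> 6 -> 2, 2 edges)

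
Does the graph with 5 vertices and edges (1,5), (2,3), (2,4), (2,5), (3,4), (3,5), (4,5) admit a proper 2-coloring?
No (odd cycle of length 3: 2 -> 5 -> 3 -> 2)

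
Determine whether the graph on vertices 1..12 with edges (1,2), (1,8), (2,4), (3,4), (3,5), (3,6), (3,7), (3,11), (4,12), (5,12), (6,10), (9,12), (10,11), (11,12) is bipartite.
Yes. Partition: {1, 4, 5, 6, 7, 9, 11}, {2, 3, 8, 10, 12}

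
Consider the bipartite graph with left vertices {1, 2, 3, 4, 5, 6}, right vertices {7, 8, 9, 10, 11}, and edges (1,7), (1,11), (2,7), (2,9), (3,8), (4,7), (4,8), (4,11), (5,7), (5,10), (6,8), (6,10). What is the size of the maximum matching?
5 (matching: (1,11), (2,9), (3,8), (4,7), (5,10); upper bound min(|L|,|R|) = min(6,5) = 5)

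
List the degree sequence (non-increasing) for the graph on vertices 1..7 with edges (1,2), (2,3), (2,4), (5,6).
[3, 1, 1, 1, 1, 1, 0] (degrees: deg(1)=1, deg(2)=3, deg(3)=1, deg(4)=1, deg(5)=1, deg(6)=1, deg(7)=0)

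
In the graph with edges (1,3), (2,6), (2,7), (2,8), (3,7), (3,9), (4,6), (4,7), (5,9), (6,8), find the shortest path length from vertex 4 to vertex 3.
2 (path: 4 -> 7 -> 3, 2 edges)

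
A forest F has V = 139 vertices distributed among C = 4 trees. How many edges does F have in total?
135 (Each of the 4 component trees on V_i vertices has V_i - 1 edges; summing gives V - C = 139 - 4 = 135)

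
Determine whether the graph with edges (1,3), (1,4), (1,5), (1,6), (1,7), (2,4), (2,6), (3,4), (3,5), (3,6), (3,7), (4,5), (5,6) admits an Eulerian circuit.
No (2 vertices have odd degree: {1, 3}; Eulerian circuit requires 0)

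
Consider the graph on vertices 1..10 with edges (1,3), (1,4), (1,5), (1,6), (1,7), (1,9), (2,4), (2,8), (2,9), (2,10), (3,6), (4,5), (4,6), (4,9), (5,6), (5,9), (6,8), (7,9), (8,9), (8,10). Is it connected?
Yes (BFS from 1 visits [1, 3, 4, 5, 6, 7, 9, 2, 8, 10] — all 10 vertices reached)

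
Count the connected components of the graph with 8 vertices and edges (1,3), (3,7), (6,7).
5 (components: {1, 3, 6, 7}, {2}, {4}, {5}, {8})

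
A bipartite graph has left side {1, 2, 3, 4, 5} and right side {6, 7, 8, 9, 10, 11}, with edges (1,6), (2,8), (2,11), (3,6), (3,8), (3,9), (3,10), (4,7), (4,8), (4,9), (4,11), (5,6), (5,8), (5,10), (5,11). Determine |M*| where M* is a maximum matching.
5 (matching: (1,6), (2,11), (3,10), (4,9), (5,8); upper bound min(|L|,|R|) = min(5,6) = 5)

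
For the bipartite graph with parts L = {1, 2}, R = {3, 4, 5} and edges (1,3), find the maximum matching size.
1 (matching: (1,3); upper bound min(|L|,|R|) = min(2,3) = 2)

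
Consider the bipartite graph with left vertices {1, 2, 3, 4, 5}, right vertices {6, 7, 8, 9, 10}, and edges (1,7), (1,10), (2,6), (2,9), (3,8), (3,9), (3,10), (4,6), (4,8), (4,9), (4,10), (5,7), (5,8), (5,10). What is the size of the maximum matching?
5 (matching: (1,10), (2,9), (3,8), (4,6), (5,7); upper bound min(|L|,|R|) = min(5,5) = 5)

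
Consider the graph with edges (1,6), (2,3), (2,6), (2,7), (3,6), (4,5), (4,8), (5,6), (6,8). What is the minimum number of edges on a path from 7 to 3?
2 (path: 7 -> 2 -> 3, 2 edges)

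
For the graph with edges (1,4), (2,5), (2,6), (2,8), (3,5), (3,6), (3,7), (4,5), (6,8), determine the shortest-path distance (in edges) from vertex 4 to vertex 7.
3 (path: 4 -> 5 -> 3 -> 7, 3 edges)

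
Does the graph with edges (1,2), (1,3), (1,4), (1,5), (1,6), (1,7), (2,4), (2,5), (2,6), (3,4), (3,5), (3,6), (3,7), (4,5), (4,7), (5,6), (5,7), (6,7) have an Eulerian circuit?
No (4 vertices have odd degree: {3, 4, 6, 7}; Eulerian circuit requires 0)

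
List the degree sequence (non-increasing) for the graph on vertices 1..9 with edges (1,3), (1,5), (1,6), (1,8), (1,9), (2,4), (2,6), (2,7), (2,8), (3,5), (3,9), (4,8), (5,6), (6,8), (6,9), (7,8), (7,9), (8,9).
[6, 5, 5, 5, 4, 3, 3, 3, 2] (degrees: deg(1)=5, deg(2)=4, deg(3)=3, deg(4)=2, deg(5)=3, deg(6)=5, deg(7)=3, deg(8)=6, deg(9)=5)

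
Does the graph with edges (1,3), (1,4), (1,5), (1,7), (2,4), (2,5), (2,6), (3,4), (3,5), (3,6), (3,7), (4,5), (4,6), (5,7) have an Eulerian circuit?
No (6 vertices have odd degree: {2, 3, 4, 5, 6, 7}; Eulerian circuit requires 0)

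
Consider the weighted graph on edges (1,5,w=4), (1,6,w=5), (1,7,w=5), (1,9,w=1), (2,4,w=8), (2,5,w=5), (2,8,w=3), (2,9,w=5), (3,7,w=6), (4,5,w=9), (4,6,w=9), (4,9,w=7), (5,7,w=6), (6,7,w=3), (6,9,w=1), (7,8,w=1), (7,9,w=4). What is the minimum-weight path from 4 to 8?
11 (path: 4 -> 2 -> 8; weights 8 + 3 = 11)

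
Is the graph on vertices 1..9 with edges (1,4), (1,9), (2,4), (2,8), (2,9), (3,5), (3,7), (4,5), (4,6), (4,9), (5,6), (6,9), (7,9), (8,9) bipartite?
No (odd cycle of length 3: 9 -> 1 -> 4 -> 9)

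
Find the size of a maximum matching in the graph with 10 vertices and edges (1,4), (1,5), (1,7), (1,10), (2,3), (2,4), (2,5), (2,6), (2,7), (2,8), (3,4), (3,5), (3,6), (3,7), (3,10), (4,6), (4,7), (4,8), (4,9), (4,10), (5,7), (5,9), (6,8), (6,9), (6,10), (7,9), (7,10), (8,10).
5 (matching: (1,7), (2,8), (3,4), (5,9), (6,10); upper bound floor(n/2) = floor(10/2) = 5)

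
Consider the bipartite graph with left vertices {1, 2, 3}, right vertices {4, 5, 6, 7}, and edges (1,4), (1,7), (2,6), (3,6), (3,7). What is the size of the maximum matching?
3 (matching: (1,4), (2,6), (3,7); upper bound min(|L|,|R|) = min(3,4) = 3)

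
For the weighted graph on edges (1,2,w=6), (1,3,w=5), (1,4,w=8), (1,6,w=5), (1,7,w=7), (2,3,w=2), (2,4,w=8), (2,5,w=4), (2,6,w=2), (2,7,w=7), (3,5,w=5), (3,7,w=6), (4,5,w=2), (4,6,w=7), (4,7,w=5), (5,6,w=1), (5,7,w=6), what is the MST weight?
17 (MST edges: (1,3,w=5), (2,3,w=2), (2,6,w=2), (4,5,w=2), (4,7,w=5), (5,6,w=1); sum of weights 5 + 2 + 2 + 2 + 5 + 1 = 17)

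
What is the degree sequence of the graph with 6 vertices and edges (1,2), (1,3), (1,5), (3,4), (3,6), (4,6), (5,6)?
[3, 3, 3, 2, 2, 1] (degrees: deg(1)=3, deg(2)=1, deg(3)=3, deg(4)=2, deg(5)=2, deg(6)=3)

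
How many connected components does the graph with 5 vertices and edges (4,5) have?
4 (components: {1}, {2}, {3}, {4, 5})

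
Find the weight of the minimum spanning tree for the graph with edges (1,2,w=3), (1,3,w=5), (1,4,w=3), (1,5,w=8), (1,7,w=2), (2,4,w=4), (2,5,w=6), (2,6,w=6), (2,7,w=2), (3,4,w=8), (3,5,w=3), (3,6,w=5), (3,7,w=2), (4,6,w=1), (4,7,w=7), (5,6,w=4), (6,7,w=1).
11 (MST edges: (1,7,w=2), (2,7,w=2), (3,5,w=3), (3,7,w=2), (4,6,w=1), (6,7,w=1); sum of weights 2 + 2 + 3 + 2 + 1 + 1 = 11)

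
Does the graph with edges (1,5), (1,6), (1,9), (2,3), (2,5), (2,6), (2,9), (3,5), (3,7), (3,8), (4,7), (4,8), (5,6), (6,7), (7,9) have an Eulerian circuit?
No (2 vertices have odd degree: {1, 9}; Eulerian circuit requires 0)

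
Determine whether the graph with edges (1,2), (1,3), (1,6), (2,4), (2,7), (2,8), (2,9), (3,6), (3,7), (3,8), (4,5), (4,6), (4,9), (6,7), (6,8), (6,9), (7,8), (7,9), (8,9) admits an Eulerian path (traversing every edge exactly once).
No (6 vertices have odd degree: {1, 2, 5, 7, 8, 9}; Eulerian path requires 0 or 2)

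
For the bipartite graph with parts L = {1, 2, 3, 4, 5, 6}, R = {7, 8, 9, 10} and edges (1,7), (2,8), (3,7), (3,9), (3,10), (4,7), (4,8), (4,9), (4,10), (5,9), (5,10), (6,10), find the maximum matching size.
4 (matching: (1,7), (2,8), (3,10), (4,9); upper bound min(|L|,|R|) = min(6,4) = 4)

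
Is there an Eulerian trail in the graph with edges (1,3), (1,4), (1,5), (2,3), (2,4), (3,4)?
No (4 vertices have odd degree: {1, 3, 4, 5}; Eulerian path requires 0 or 2)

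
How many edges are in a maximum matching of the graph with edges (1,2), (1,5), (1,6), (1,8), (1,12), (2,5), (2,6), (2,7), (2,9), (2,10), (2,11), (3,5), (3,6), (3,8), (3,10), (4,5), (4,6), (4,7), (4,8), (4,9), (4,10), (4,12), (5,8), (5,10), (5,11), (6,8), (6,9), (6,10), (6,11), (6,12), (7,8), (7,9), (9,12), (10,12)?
6 (matching: (1,6), (2,7), (3,8), (4,9), (5,11), (10,12); upper bound floor(n/2) = floor(12/2) = 6)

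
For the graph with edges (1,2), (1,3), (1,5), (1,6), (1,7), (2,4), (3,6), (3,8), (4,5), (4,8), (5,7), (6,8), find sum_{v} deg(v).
24 (handshake: sum of degrees = 2|E| = 2 x 12 = 24)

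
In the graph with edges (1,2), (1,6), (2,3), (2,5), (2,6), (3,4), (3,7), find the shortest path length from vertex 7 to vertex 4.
2 (path: 7 -> 3 -> 4, 2 edges)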